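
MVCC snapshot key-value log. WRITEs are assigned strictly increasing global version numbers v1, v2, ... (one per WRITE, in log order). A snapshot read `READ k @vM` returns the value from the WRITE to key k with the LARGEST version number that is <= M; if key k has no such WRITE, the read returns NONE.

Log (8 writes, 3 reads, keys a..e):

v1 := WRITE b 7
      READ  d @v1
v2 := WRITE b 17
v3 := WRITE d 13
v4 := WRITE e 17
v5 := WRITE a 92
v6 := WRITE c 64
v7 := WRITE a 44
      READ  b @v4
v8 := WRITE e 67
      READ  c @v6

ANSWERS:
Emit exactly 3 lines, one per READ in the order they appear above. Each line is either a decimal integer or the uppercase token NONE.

v1: WRITE b=7  (b history now [(1, 7)])
READ d @v1: history=[] -> no version <= 1 -> NONE
v2: WRITE b=17  (b history now [(1, 7), (2, 17)])
v3: WRITE d=13  (d history now [(3, 13)])
v4: WRITE e=17  (e history now [(4, 17)])
v5: WRITE a=92  (a history now [(5, 92)])
v6: WRITE c=64  (c history now [(6, 64)])
v7: WRITE a=44  (a history now [(5, 92), (7, 44)])
READ b @v4: history=[(1, 7), (2, 17)] -> pick v2 -> 17
v8: WRITE e=67  (e history now [(4, 17), (8, 67)])
READ c @v6: history=[(6, 64)] -> pick v6 -> 64

Answer: NONE
17
64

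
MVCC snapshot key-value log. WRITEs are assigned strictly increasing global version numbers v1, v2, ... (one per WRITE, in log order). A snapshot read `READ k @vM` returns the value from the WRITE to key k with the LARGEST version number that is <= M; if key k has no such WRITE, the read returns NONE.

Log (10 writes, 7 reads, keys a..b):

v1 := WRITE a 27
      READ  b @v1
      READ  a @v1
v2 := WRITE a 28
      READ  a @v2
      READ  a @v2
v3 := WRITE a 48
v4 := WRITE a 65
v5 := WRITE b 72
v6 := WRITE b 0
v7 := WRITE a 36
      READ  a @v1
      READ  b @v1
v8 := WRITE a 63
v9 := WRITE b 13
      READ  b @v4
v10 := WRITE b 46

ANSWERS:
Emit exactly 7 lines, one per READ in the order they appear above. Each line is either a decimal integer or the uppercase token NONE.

Answer: NONE
27
28
28
27
NONE
NONE

Derivation:
v1: WRITE a=27  (a history now [(1, 27)])
READ b @v1: history=[] -> no version <= 1 -> NONE
READ a @v1: history=[(1, 27)] -> pick v1 -> 27
v2: WRITE a=28  (a history now [(1, 27), (2, 28)])
READ a @v2: history=[(1, 27), (2, 28)] -> pick v2 -> 28
READ a @v2: history=[(1, 27), (2, 28)] -> pick v2 -> 28
v3: WRITE a=48  (a history now [(1, 27), (2, 28), (3, 48)])
v4: WRITE a=65  (a history now [(1, 27), (2, 28), (3, 48), (4, 65)])
v5: WRITE b=72  (b history now [(5, 72)])
v6: WRITE b=0  (b history now [(5, 72), (6, 0)])
v7: WRITE a=36  (a history now [(1, 27), (2, 28), (3, 48), (4, 65), (7, 36)])
READ a @v1: history=[(1, 27), (2, 28), (3, 48), (4, 65), (7, 36)] -> pick v1 -> 27
READ b @v1: history=[(5, 72), (6, 0)] -> no version <= 1 -> NONE
v8: WRITE a=63  (a history now [(1, 27), (2, 28), (3, 48), (4, 65), (7, 36), (8, 63)])
v9: WRITE b=13  (b history now [(5, 72), (6, 0), (9, 13)])
READ b @v4: history=[(5, 72), (6, 0), (9, 13)] -> no version <= 4 -> NONE
v10: WRITE b=46  (b history now [(5, 72), (6, 0), (9, 13), (10, 46)])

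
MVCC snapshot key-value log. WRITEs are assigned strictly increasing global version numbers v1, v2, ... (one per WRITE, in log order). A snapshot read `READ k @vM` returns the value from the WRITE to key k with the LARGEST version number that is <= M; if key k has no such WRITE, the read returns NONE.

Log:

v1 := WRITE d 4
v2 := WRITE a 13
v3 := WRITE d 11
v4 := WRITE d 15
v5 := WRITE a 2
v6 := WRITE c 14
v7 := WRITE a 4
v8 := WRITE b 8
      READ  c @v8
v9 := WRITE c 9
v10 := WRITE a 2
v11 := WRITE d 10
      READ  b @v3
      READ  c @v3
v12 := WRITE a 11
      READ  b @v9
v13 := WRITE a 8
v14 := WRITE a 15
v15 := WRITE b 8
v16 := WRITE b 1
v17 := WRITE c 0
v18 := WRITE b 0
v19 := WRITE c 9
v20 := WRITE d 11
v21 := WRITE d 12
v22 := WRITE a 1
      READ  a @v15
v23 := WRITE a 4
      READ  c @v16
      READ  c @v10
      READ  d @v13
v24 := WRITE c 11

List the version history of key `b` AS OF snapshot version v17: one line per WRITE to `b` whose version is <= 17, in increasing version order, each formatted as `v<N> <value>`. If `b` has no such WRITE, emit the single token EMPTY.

Scan writes for key=b with version <= 17:
  v1 WRITE d 4 -> skip
  v2 WRITE a 13 -> skip
  v3 WRITE d 11 -> skip
  v4 WRITE d 15 -> skip
  v5 WRITE a 2 -> skip
  v6 WRITE c 14 -> skip
  v7 WRITE a 4 -> skip
  v8 WRITE b 8 -> keep
  v9 WRITE c 9 -> skip
  v10 WRITE a 2 -> skip
  v11 WRITE d 10 -> skip
  v12 WRITE a 11 -> skip
  v13 WRITE a 8 -> skip
  v14 WRITE a 15 -> skip
  v15 WRITE b 8 -> keep
  v16 WRITE b 1 -> keep
  v17 WRITE c 0 -> skip
  v18 WRITE b 0 -> drop (> snap)
  v19 WRITE c 9 -> skip
  v20 WRITE d 11 -> skip
  v21 WRITE d 12 -> skip
  v22 WRITE a 1 -> skip
  v23 WRITE a 4 -> skip
  v24 WRITE c 11 -> skip
Collected: [(8, 8), (15, 8), (16, 1)]

Answer: v8 8
v15 8
v16 1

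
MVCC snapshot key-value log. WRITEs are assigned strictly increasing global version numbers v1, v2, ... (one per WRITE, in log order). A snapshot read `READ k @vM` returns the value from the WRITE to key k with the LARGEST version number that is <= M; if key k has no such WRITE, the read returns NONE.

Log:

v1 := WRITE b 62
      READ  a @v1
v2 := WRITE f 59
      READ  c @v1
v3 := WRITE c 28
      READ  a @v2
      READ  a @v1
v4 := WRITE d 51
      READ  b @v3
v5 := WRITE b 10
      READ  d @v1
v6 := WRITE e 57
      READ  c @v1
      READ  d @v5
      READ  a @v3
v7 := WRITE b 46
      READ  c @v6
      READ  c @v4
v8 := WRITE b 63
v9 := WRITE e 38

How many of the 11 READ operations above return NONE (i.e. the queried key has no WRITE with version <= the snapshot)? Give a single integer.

Answer: 7

Derivation:
v1: WRITE b=62  (b history now [(1, 62)])
READ a @v1: history=[] -> no version <= 1 -> NONE
v2: WRITE f=59  (f history now [(2, 59)])
READ c @v1: history=[] -> no version <= 1 -> NONE
v3: WRITE c=28  (c history now [(3, 28)])
READ a @v2: history=[] -> no version <= 2 -> NONE
READ a @v1: history=[] -> no version <= 1 -> NONE
v4: WRITE d=51  (d history now [(4, 51)])
READ b @v3: history=[(1, 62)] -> pick v1 -> 62
v5: WRITE b=10  (b history now [(1, 62), (5, 10)])
READ d @v1: history=[(4, 51)] -> no version <= 1 -> NONE
v6: WRITE e=57  (e history now [(6, 57)])
READ c @v1: history=[(3, 28)] -> no version <= 1 -> NONE
READ d @v5: history=[(4, 51)] -> pick v4 -> 51
READ a @v3: history=[] -> no version <= 3 -> NONE
v7: WRITE b=46  (b history now [(1, 62), (5, 10), (7, 46)])
READ c @v6: history=[(3, 28)] -> pick v3 -> 28
READ c @v4: history=[(3, 28)] -> pick v3 -> 28
v8: WRITE b=63  (b history now [(1, 62), (5, 10), (7, 46), (8, 63)])
v9: WRITE e=38  (e history now [(6, 57), (9, 38)])
Read results in order: ['NONE', 'NONE', 'NONE', 'NONE', '62', 'NONE', 'NONE', '51', 'NONE', '28', '28']
NONE count = 7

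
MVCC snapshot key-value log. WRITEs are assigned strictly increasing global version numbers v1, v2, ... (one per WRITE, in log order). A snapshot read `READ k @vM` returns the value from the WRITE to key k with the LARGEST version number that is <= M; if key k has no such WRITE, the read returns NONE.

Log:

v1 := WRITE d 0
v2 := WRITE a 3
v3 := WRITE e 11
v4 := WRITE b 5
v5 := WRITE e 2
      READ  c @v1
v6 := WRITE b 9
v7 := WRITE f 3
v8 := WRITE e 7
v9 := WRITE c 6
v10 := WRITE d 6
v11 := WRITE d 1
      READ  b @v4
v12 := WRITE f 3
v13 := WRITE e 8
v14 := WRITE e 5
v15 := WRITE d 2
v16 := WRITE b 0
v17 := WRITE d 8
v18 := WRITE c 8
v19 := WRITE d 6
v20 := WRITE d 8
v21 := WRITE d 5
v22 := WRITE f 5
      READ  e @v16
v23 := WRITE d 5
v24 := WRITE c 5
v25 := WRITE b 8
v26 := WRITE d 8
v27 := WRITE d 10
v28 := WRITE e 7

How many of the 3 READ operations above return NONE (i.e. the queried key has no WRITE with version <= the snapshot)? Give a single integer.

v1: WRITE d=0  (d history now [(1, 0)])
v2: WRITE a=3  (a history now [(2, 3)])
v3: WRITE e=11  (e history now [(3, 11)])
v4: WRITE b=5  (b history now [(4, 5)])
v5: WRITE e=2  (e history now [(3, 11), (5, 2)])
READ c @v1: history=[] -> no version <= 1 -> NONE
v6: WRITE b=9  (b history now [(4, 5), (6, 9)])
v7: WRITE f=3  (f history now [(7, 3)])
v8: WRITE e=7  (e history now [(3, 11), (5, 2), (8, 7)])
v9: WRITE c=6  (c history now [(9, 6)])
v10: WRITE d=6  (d history now [(1, 0), (10, 6)])
v11: WRITE d=1  (d history now [(1, 0), (10, 6), (11, 1)])
READ b @v4: history=[(4, 5), (6, 9)] -> pick v4 -> 5
v12: WRITE f=3  (f history now [(7, 3), (12, 3)])
v13: WRITE e=8  (e history now [(3, 11), (5, 2), (8, 7), (13, 8)])
v14: WRITE e=5  (e history now [(3, 11), (5, 2), (8, 7), (13, 8), (14, 5)])
v15: WRITE d=2  (d history now [(1, 0), (10, 6), (11, 1), (15, 2)])
v16: WRITE b=0  (b history now [(4, 5), (6, 9), (16, 0)])
v17: WRITE d=8  (d history now [(1, 0), (10, 6), (11, 1), (15, 2), (17, 8)])
v18: WRITE c=8  (c history now [(9, 6), (18, 8)])
v19: WRITE d=6  (d history now [(1, 0), (10, 6), (11, 1), (15, 2), (17, 8), (19, 6)])
v20: WRITE d=8  (d history now [(1, 0), (10, 6), (11, 1), (15, 2), (17, 8), (19, 6), (20, 8)])
v21: WRITE d=5  (d history now [(1, 0), (10, 6), (11, 1), (15, 2), (17, 8), (19, 6), (20, 8), (21, 5)])
v22: WRITE f=5  (f history now [(7, 3), (12, 3), (22, 5)])
READ e @v16: history=[(3, 11), (5, 2), (8, 7), (13, 8), (14, 5)] -> pick v14 -> 5
v23: WRITE d=5  (d history now [(1, 0), (10, 6), (11, 1), (15, 2), (17, 8), (19, 6), (20, 8), (21, 5), (23, 5)])
v24: WRITE c=5  (c history now [(9, 6), (18, 8), (24, 5)])
v25: WRITE b=8  (b history now [(4, 5), (6, 9), (16, 0), (25, 8)])
v26: WRITE d=8  (d history now [(1, 0), (10, 6), (11, 1), (15, 2), (17, 8), (19, 6), (20, 8), (21, 5), (23, 5), (26, 8)])
v27: WRITE d=10  (d history now [(1, 0), (10, 6), (11, 1), (15, 2), (17, 8), (19, 6), (20, 8), (21, 5), (23, 5), (26, 8), (27, 10)])
v28: WRITE e=7  (e history now [(3, 11), (5, 2), (8, 7), (13, 8), (14, 5), (28, 7)])
Read results in order: ['NONE', '5', '5']
NONE count = 1

Answer: 1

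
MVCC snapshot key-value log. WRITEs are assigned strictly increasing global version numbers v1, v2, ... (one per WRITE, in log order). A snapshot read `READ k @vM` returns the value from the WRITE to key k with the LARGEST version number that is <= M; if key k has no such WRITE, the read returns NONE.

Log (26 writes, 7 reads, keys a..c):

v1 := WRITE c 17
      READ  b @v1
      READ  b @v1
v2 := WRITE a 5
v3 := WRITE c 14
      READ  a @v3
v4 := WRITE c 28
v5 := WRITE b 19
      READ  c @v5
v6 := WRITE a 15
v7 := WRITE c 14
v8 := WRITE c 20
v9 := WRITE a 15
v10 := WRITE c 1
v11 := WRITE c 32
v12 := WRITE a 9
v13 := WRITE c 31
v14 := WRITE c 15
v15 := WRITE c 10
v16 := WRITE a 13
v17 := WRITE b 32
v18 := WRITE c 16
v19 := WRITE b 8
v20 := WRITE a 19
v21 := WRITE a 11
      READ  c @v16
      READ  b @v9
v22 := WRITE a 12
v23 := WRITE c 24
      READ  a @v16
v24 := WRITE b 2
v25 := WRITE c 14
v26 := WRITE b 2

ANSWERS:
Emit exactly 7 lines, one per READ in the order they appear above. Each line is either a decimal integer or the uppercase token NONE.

Answer: NONE
NONE
5
28
10
19
13

Derivation:
v1: WRITE c=17  (c history now [(1, 17)])
READ b @v1: history=[] -> no version <= 1 -> NONE
READ b @v1: history=[] -> no version <= 1 -> NONE
v2: WRITE a=5  (a history now [(2, 5)])
v3: WRITE c=14  (c history now [(1, 17), (3, 14)])
READ a @v3: history=[(2, 5)] -> pick v2 -> 5
v4: WRITE c=28  (c history now [(1, 17), (3, 14), (4, 28)])
v5: WRITE b=19  (b history now [(5, 19)])
READ c @v5: history=[(1, 17), (3, 14), (4, 28)] -> pick v4 -> 28
v6: WRITE a=15  (a history now [(2, 5), (6, 15)])
v7: WRITE c=14  (c history now [(1, 17), (3, 14), (4, 28), (7, 14)])
v8: WRITE c=20  (c history now [(1, 17), (3, 14), (4, 28), (7, 14), (8, 20)])
v9: WRITE a=15  (a history now [(2, 5), (6, 15), (9, 15)])
v10: WRITE c=1  (c history now [(1, 17), (3, 14), (4, 28), (7, 14), (8, 20), (10, 1)])
v11: WRITE c=32  (c history now [(1, 17), (3, 14), (4, 28), (7, 14), (8, 20), (10, 1), (11, 32)])
v12: WRITE a=9  (a history now [(2, 5), (6, 15), (9, 15), (12, 9)])
v13: WRITE c=31  (c history now [(1, 17), (3, 14), (4, 28), (7, 14), (8, 20), (10, 1), (11, 32), (13, 31)])
v14: WRITE c=15  (c history now [(1, 17), (3, 14), (4, 28), (7, 14), (8, 20), (10, 1), (11, 32), (13, 31), (14, 15)])
v15: WRITE c=10  (c history now [(1, 17), (3, 14), (4, 28), (7, 14), (8, 20), (10, 1), (11, 32), (13, 31), (14, 15), (15, 10)])
v16: WRITE a=13  (a history now [(2, 5), (6, 15), (9, 15), (12, 9), (16, 13)])
v17: WRITE b=32  (b history now [(5, 19), (17, 32)])
v18: WRITE c=16  (c history now [(1, 17), (3, 14), (4, 28), (7, 14), (8, 20), (10, 1), (11, 32), (13, 31), (14, 15), (15, 10), (18, 16)])
v19: WRITE b=8  (b history now [(5, 19), (17, 32), (19, 8)])
v20: WRITE a=19  (a history now [(2, 5), (6, 15), (9, 15), (12, 9), (16, 13), (20, 19)])
v21: WRITE a=11  (a history now [(2, 5), (6, 15), (9, 15), (12, 9), (16, 13), (20, 19), (21, 11)])
READ c @v16: history=[(1, 17), (3, 14), (4, 28), (7, 14), (8, 20), (10, 1), (11, 32), (13, 31), (14, 15), (15, 10), (18, 16)] -> pick v15 -> 10
READ b @v9: history=[(5, 19), (17, 32), (19, 8)] -> pick v5 -> 19
v22: WRITE a=12  (a history now [(2, 5), (6, 15), (9, 15), (12, 9), (16, 13), (20, 19), (21, 11), (22, 12)])
v23: WRITE c=24  (c history now [(1, 17), (3, 14), (4, 28), (7, 14), (8, 20), (10, 1), (11, 32), (13, 31), (14, 15), (15, 10), (18, 16), (23, 24)])
READ a @v16: history=[(2, 5), (6, 15), (9, 15), (12, 9), (16, 13), (20, 19), (21, 11), (22, 12)] -> pick v16 -> 13
v24: WRITE b=2  (b history now [(5, 19), (17, 32), (19, 8), (24, 2)])
v25: WRITE c=14  (c history now [(1, 17), (3, 14), (4, 28), (7, 14), (8, 20), (10, 1), (11, 32), (13, 31), (14, 15), (15, 10), (18, 16), (23, 24), (25, 14)])
v26: WRITE b=2  (b history now [(5, 19), (17, 32), (19, 8), (24, 2), (26, 2)])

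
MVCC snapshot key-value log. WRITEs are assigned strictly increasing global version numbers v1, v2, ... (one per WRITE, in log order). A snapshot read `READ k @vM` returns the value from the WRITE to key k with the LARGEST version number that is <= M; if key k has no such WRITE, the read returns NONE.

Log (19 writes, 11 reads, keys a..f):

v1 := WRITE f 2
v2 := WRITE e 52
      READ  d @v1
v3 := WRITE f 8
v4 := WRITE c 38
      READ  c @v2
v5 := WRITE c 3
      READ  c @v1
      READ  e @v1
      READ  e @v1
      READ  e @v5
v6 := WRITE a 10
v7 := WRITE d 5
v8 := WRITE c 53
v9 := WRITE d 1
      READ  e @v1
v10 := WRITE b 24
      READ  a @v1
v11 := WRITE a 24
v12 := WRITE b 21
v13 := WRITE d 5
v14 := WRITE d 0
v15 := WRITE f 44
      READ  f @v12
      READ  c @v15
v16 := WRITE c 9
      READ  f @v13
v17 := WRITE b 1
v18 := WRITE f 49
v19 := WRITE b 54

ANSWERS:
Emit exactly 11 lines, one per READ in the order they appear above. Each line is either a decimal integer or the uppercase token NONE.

Answer: NONE
NONE
NONE
NONE
NONE
52
NONE
NONE
8
53
8

Derivation:
v1: WRITE f=2  (f history now [(1, 2)])
v2: WRITE e=52  (e history now [(2, 52)])
READ d @v1: history=[] -> no version <= 1 -> NONE
v3: WRITE f=8  (f history now [(1, 2), (3, 8)])
v4: WRITE c=38  (c history now [(4, 38)])
READ c @v2: history=[(4, 38)] -> no version <= 2 -> NONE
v5: WRITE c=3  (c history now [(4, 38), (5, 3)])
READ c @v1: history=[(4, 38), (5, 3)] -> no version <= 1 -> NONE
READ e @v1: history=[(2, 52)] -> no version <= 1 -> NONE
READ e @v1: history=[(2, 52)] -> no version <= 1 -> NONE
READ e @v5: history=[(2, 52)] -> pick v2 -> 52
v6: WRITE a=10  (a history now [(6, 10)])
v7: WRITE d=5  (d history now [(7, 5)])
v8: WRITE c=53  (c history now [(4, 38), (5, 3), (8, 53)])
v9: WRITE d=1  (d history now [(7, 5), (9, 1)])
READ e @v1: history=[(2, 52)] -> no version <= 1 -> NONE
v10: WRITE b=24  (b history now [(10, 24)])
READ a @v1: history=[(6, 10)] -> no version <= 1 -> NONE
v11: WRITE a=24  (a history now [(6, 10), (11, 24)])
v12: WRITE b=21  (b history now [(10, 24), (12, 21)])
v13: WRITE d=5  (d history now [(7, 5), (9, 1), (13, 5)])
v14: WRITE d=0  (d history now [(7, 5), (9, 1), (13, 5), (14, 0)])
v15: WRITE f=44  (f history now [(1, 2), (3, 8), (15, 44)])
READ f @v12: history=[(1, 2), (3, 8), (15, 44)] -> pick v3 -> 8
READ c @v15: history=[(4, 38), (5, 3), (8, 53)] -> pick v8 -> 53
v16: WRITE c=9  (c history now [(4, 38), (5, 3), (8, 53), (16, 9)])
READ f @v13: history=[(1, 2), (3, 8), (15, 44)] -> pick v3 -> 8
v17: WRITE b=1  (b history now [(10, 24), (12, 21), (17, 1)])
v18: WRITE f=49  (f history now [(1, 2), (3, 8), (15, 44), (18, 49)])
v19: WRITE b=54  (b history now [(10, 24), (12, 21), (17, 1), (19, 54)])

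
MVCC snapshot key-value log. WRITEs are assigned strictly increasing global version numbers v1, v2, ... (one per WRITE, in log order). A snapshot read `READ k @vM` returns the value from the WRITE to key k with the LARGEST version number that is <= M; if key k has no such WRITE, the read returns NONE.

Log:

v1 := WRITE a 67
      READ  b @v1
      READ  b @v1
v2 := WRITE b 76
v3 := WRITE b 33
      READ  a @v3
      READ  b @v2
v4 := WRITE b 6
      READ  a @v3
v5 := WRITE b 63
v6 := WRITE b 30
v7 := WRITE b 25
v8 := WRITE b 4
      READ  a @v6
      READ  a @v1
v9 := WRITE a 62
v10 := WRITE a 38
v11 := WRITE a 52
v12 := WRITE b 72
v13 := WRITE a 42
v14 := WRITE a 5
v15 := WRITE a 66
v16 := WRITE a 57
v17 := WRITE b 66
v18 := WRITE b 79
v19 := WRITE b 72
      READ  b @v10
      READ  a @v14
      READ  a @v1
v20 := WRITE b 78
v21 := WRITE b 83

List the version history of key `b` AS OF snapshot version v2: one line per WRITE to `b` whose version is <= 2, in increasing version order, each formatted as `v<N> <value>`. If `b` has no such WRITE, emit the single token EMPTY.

Scan writes for key=b with version <= 2:
  v1 WRITE a 67 -> skip
  v2 WRITE b 76 -> keep
  v3 WRITE b 33 -> drop (> snap)
  v4 WRITE b 6 -> drop (> snap)
  v5 WRITE b 63 -> drop (> snap)
  v6 WRITE b 30 -> drop (> snap)
  v7 WRITE b 25 -> drop (> snap)
  v8 WRITE b 4 -> drop (> snap)
  v9 WRITE a 62 -> skip
  v10 WRITE a 38 -> skip
  v11 WRITE a 52 -> skip
  v12 WRITE b 72 -> drop (> snap)
  v13 WRITE a 42 -> skip
  v14 WRITE a 5 -> skip
  v15 WRITE a 66 -> skip
  v16 WRITE a 57 -> skip
  v17 WRITE b 66 -> drop (> snap)
  v18 WRITE b 79 -> drop (> snap)
  v19 WRITE b 72 -> drop (> snap)
  v20 WRITE b 78 -> drop (> snap)
  v21 WRITE b 83 -> drop (> snap)
Collected: [(2, 76)]

Answer: v2 76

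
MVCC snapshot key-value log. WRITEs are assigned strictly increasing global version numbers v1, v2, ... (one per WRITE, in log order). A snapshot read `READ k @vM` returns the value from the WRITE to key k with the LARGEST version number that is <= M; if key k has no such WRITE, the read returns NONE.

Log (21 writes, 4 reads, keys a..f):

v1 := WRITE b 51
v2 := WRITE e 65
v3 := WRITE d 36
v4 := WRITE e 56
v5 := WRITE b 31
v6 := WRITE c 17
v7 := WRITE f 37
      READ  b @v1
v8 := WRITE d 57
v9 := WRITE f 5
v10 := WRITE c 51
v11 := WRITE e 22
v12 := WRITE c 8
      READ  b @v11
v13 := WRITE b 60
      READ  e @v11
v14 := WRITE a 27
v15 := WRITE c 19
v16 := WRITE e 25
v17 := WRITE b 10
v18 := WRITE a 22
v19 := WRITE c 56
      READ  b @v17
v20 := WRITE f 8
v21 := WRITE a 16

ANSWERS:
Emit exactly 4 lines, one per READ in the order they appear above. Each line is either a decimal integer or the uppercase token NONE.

Answer: 51
31
22
10

Derivation:
v1: WRITE b=51  (b history now [(1, 51)])
v2: WRITE e=65  (e history now [(2, 65)])
v3: WRITE d=36  (d history now [(3, 36)])
v4: WRITE e=56  (e history now [(2, 65), (4, 56)])
v5: WRITE b=31  (b history now [(1, 51), (5, 31)])
v6: WRITE c=17  (c history now [(6, 17)])
v7: WRITE f=37  (f history now [(7, 37)])
READ b @v1: history=[(1, 51), (5, 31)] -> pick v1 -> 51
v8: WRITE d=57  (d history now [(3, 36), (8, 57)])
v9: WRITE f=5  (f history now [(7, 37), (9, 5)])
v10: WRITE c=51  (c history now [(6, 17), (10, 51)])
v11: WRITE e=22  (e history now [(2, 65), (4, 56), (11, 22)])
v12: WRITE c=8  (c history now [(6, 17), (10, 51), (12, 8)])
READ b @v11: history=[(1, 51), (5, 31)] -> pick v5 -> 31
v13: WRITE b=60  (b history now [(1, 51), (5, 31), (13, 60)])
READ e @v11: history=[(2, 65), (4, 56), (11, 22)] -> pick v11 -> 22
v14: WRITE a=27  (a history now [(14, 27)])
v15: WRITE c=19  (c history now [(6, 17), (10, 51), (12, 8), (15, 19)])
v16: WRITE e=25  (e history now [(2, 65), (4, 56), (11, 22), (16, 25)])
v17: WRITE b=10  (b history now [(1, 51), (5, 31), (13, 60), (17, 10)])
v18: WRITE a=22  (a history now [(14, 27), (18, 22)])
v19: WRITE c=56  (c history now [(6, 17), (10, 51), (12, 8), (15, 19), (19, 56)])
READ b @v17: history=[(1, 51), (5, 31), (13, 60), (17, 10)] -> pick v17 -> 10
v20: WRITE f=8  (f history now [(7, 37), (9, 5), (20, 8)])
v21: WRITE a=16  (a history now [(14, 27), (18, 22), (21, 16)])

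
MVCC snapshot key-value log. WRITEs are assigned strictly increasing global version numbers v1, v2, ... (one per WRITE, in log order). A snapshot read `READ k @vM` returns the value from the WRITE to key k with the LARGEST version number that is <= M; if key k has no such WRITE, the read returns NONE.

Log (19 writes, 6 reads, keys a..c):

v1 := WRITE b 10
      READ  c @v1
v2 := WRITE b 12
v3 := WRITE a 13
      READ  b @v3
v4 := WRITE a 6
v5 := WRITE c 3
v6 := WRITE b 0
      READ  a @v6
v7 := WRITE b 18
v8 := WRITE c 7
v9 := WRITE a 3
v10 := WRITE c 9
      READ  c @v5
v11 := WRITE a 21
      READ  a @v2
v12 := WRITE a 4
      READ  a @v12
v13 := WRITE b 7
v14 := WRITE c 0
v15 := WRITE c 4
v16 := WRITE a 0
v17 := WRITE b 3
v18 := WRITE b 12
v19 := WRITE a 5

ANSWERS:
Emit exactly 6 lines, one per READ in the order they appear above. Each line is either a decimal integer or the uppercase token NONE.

v1: WRITE b=10  (b history now [(1, 10)])
READ c @v1: history=[] -> no version <= 1 -> NONE
v2: WRITE b=12  (b history now [(1, 10), (2, 12)])
v3: WRITE a=13  (a history now [(3, 13)])
READ b @v3: history=[(1, 10), (2, 12)] -> pick v2 -> 12
v4: WRITE a=6  (a history now [(3, 13), (4, 6)])
v5: WRITE c=3  (c history now [(5, 3)])
v6: WRITE b=0  (b history now [(1, 10), (2, 12), (6, 0)])
READ a @v6: history=[(3, 13), (4, 6)] -> pick v4 -> 6
v7: WRITE b=18  (b history now [(1, 10), (2, 12), (6, 0), (7, 18)])
v8: WRITE c=7  (c history now [(5, 3), (8, 7)])
v9: WRITE a=3  (a history now [(3, 13), (4, 6), (9, 3)])
v10: WRITE c=9  (c history now [(5, 3), (8, 7), (10, 9)])
READ c @v5: history=[(5, 3), (8, 7), (10, 9)] -> pick v5 -> 3
v11: WRITE a=21  (a history now [(3, 13), (4, 6), (9, 3), (11, 21)])
READ a @v2: history=[(3, 13), (4, 6), (9, 3), (11, 21)] -> no version <= 2 -> NONE
v12: WRITE a=4  (a history now [(3, 13), (4, 6), (9, 3), (11, 21), (12, 4)])
READ a @v12: history=[(3, 13), (4, 6), (9, 3), (11, 21), (12, 4)] -> pick v12 -> 4
v13: WRITE b=7  (b history now [(1, 10), (2, 12), (6, 0), (7, 18), (13, 7)])
v14: WRITE c=0  (c history now [(5, 3), (8, 7), (10, 9), (14, 0)])
v15: WRITE c=4  (c history now [(5, 3), (8, 7), (10, 9), (14, 0), (15, 4)])
v16: WRITE a=0  (a history now [(3, 13), (4, 6), (9, 3), (11, 21), (12, 4), (16, 0)])
v17: WRITE b=3  (b history now [(1, 10), (2, 12), (6, 0), (7, 18), (13, 7), (17, 3)])
v18: WRITE b=12  (b history now [(1, 10), (2, 12), (6, 0), (7, 18), (13, 7), (17, 3), (18, 12)])
v19: WRITE a=5  (a history now [(3, 13), (4, 6), (9, 3), (11, 21), (12, 4), (16, 0), (19, 5)])

Answer: NONE
12
6
3
NONE
4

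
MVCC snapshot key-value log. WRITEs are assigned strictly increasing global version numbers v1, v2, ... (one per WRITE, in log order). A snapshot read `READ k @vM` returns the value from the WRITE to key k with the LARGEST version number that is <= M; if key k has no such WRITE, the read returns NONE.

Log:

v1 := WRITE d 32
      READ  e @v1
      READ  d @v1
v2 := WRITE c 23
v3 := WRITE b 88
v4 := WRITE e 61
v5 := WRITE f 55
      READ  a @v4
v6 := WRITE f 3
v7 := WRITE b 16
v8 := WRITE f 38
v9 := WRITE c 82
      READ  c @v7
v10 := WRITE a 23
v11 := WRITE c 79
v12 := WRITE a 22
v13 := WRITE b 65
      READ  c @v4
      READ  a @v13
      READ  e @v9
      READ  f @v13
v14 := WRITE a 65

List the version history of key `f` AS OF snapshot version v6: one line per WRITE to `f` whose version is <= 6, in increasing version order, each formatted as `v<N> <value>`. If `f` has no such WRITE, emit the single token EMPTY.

Answer: v5 55
v6 3

Derivation:
Scan writes for key=f with version <= 6:
  v1 WRITE d 32 -> skip
  v2 WRITE c 23 -> skip
  v3 WRITE b 88 -> skip
  v4 WRITE e 61 -> skip
  v5 WRITE f 55 -> keep
  v6 WRITE f 3 -> keep
  v7 WRITE b 16 -> skip
  v8 WRITE f 38 -> drop (> snap)
  v9 WRITE c 82 -> skip
  v10 WRITE a 23 -> skip
  v11 WRITE c 79 -> skip
  v12 WRITE a 22 -> skip
  v13 WRITE b 65 -> skip
  v14 WRITE a 65 -> skip
Collected: [(5, 55), (6, 3)]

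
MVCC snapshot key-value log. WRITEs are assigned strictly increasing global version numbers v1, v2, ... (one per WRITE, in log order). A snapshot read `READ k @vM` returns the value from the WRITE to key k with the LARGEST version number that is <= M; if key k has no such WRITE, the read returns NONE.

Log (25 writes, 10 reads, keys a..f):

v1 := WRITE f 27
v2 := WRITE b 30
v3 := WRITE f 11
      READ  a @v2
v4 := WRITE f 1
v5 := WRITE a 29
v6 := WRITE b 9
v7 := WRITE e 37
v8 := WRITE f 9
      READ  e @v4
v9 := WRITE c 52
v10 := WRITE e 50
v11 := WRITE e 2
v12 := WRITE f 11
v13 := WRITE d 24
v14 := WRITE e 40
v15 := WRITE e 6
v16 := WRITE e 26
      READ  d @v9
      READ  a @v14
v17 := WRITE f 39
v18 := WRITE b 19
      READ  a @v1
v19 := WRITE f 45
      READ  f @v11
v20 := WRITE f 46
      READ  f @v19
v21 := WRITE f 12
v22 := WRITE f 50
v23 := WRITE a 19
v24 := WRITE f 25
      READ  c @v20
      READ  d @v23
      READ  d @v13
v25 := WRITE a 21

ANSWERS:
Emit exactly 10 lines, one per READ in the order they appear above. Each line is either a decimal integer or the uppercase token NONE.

Answer: NONE
NONE
NONE
29
NONE
9
45
52
24
24

Derivation:
v1: WRITE f=27  (f history now [(1, 27)])
v2: WRITE b=30  (b history now [(2, 30)])
v3: WRITE f=11  (f history now [(1, 27), (3, 11)])
READ a @v2: history=[] -> no version <= 2 -> NONE
v4: WRITE f=1  (f history now [(1, 27), (3, 11), (4, 1)])
v5: WRITE a=29  (a history now [(5, 29)])
v6: WRITE b=9  (b history now [(2, 30), (6, 9)])
v7: WRITE e=37  (e history now [(7, 37)])
v8: WRITE f=9  (f history now [(1, 27), (3, 11), (4, 1), (8, 9)])
READ e @v4: history=[(7, 37)] -> no version <= 4 -> NONE
v9: WRITE c=52  (c history now [(9, 52)])
v10: WRITE e=50  (e history now [(7, 37), (10, 50)])
v11: WRITE e=2  (e history now [(7, 37), (10, 50), (11, 2)])
v12: WRITE f=11  (f history now [(1, 27), (3, 11), (4, 1), (8, 9), (12, 11)])
v13: WRITE d=24  (d history now [(13, 24)])
v14: WRITE e=40  (e history now [(7, 37), (10, 50), (11, 2), (14, 40)])
v15: WRITE e=6  (e history now [(7, 37), (10, 50), (11, 2), (14, 40), (15, 6)])
v16: WRITE e=26  (e history now [(7, 37), (10, 50), (11, 2), (14, 40), (15, 6), (16, 26)])
READ d @v9: history=[(13, 24)] -> no version <= 9 -> NONE
READ a @v14: history=[(5, 29)] -> pick v5 -> 29
v17: WRITE f=39  (f history now [(1, 27), (3, 11), (4, 1), (8, 9), (12, 11), (17, 39)])
v18: WRITE b=19  (b history now [(2, 30), (6, 9), (18, 19)])
READ a @v1: history=[(5, 29)] -> no version <= 1 -> NONE
v19: WRITE f=45  (f history now [(1, 27), (3, 11), (4, 1), (8, 9), (12, 11), (17, 39), (19, 45)])
READ f @v11: history=[(1, 27), (3, 11), (4, 1), (8, 9), (12, 11), (17, 39), (19, 45)] -> pick v8 -> 9
v20: WRITE f=46  (f history now [(1, 27), (3, 11), (4, 1), (8, 9), (12, 11), (17, 39), (19, 45), (20, 46)])
READ f @v19: history=[(1, 27), (3, 11), (4, 1), (8, 9), (12, 11), (17, 39), (19, 45), (20, 46)] -> pick v19 -> 45
v21: WRITE f=12  (f history now [(1, 27), (3, 11), (4, 1), (8, 9), (12, 11), (17, 39), (19, 45), (20, 46), (21, 12)])
v22: WRITE f=50  (f history now [(1, 27), (3, 11), (4, 1), (8, 9), (12, 11), (17, 39), (19, 45), (20, 46), (21, 12), (22, 50)])
v23: WRITE a=19  (a history now [(5, 29), (23, 19)])
v24: WRITE f=25  (f history now [(1, 27), (3, 11), (4, 1), (8, 9), (12, 11), (17, 39), (19, 45), (20, 46), (21, 12), (22, 50), (24, 25)])
READ c @v20: history=[(9, 52)] -> pick v9 -> 52
READ d @v23: history=[(13, 24)] -> pick v13 -> 24
READ d @v13: history=[(13, 24)] -> pick v13 -> 24
v25: WRITE a=21  (a history now [(5, 29), (23, 19), (25, 21)])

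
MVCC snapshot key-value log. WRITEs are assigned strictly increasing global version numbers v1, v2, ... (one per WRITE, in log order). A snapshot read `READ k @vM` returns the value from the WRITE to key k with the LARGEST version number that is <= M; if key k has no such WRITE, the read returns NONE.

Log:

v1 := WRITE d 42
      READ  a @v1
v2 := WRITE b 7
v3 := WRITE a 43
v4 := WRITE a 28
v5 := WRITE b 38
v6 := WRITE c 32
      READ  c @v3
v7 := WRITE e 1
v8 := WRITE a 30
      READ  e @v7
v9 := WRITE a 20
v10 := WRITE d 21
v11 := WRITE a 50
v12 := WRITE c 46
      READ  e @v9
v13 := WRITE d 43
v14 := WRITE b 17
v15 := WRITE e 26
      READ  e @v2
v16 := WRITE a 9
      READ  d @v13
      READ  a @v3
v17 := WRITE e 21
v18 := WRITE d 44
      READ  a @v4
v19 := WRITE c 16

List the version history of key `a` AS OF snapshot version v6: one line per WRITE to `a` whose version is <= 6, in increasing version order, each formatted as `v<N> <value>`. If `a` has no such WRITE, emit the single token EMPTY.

Answer: v3 43
v4 28

Derivation:
Scan writes for key=a with version <= 6:
  v1 WRITE d 42 -> skip
  v2 WRITE b 7 -> skip
  v3 WRITE a 43 -> keep
  v4 WRITE a 28 -> keep
  v5 WRITE b 38 -> skip
  v6 WRITE c 32 -> skip
  v7 WRITE e 1 -> skip
  v8 WRITE a 30 -> drop (> snap)
  v9 WRITE a 20 -> drop (> snap)
  v10 WRITE d 21 -> skip
  v11 WRITE a 50 -> drop (> snap)
  v12 WRITE c 46 -> skip
  v13 WRITE d 43 -> skip
  v14 WRITE b 17 -> skip
  v15 WRITE e 26 -> skip
  v16 WRITE a 9 -> drop (> snap)
  v17 WRITE e 21 -> skip
  v18 WRITE d 44 -> skip
  v19 WRITE c 16 -> skip
Collected: [(3, 43), (4, 28)]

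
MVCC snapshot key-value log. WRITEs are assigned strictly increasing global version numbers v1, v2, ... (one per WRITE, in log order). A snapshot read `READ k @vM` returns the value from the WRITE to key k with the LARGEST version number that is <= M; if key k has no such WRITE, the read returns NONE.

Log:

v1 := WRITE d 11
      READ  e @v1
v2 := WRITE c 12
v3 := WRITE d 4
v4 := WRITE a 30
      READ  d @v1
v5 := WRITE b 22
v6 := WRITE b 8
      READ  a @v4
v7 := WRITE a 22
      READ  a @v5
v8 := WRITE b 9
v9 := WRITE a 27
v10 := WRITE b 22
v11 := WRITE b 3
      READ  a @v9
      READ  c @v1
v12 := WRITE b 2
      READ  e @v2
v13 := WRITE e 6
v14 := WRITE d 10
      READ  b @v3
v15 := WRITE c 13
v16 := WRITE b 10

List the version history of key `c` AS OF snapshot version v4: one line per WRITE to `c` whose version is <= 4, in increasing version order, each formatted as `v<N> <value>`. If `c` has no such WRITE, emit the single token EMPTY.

Answer: v2 12

Derivation:
Scan writes for key=c with version <= 4:
  v1 WRITE d 11 -> skip
  v2 WRITE c 12 -> keep
  v3 WRITE d 4 -> skip
  v4 WRITE a 30 -> skip
  v5 WRITE b 22 -> skip
  v6 WRITE b 8 -> skip
  v7 WRITE a 22 -> skip
  v8 WRITE b 9 -> skip
  v9 WRITE a 27 -> skip
  v10 WRITE b 22 -> skip
  v11 WRITE b 3 -> skip
  v12 WRITE b 2 -> skip
  v13 WRITE e 6 -> skip
  v14 WRITE d 10 -> skip
  v15 WRITE c 13 -> drop (> snap)
  v16 WRITE b 10 -> skip
Collected: [(2, 12)]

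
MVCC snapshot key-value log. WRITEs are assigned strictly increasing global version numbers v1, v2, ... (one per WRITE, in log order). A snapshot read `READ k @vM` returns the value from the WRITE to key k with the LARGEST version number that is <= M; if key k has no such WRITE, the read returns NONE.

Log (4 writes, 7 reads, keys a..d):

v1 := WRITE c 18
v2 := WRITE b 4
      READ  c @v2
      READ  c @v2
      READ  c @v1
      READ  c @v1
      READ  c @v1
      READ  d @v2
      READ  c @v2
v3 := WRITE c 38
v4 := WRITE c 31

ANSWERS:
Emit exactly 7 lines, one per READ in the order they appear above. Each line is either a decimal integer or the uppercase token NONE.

v1: WRITE c=18  (c history now [(1, 18)])
v2: WRITE b=4  (b history now [(2, 4)])
READ c @v2: history=[(1, 18)] -> pick v1 -> 18
READ c @v2: history=[(1, 18)] -> pick v1 -> 18
READ c @v1: history=[(1, 18)] -> pick v1 -> 18
READ c @v1: history=[(1, 18)] -> pick v1 -> 18
READ c @v1: history=[(1, 18)] -> pick v1 -> 18
READ d @v2: history=[] -> no version <= 2 -> NONE
READ c @v2: history=[(1, 18)] -> pick v1 -> 18
v3: WRITE c=38  (c history now [(1, 18), (3, 38)])
v4: WRITE c=31  (c history now [(1, 18), (3, 38), (4, 31)])

Answer: 18
18
18
18
18
NONE
18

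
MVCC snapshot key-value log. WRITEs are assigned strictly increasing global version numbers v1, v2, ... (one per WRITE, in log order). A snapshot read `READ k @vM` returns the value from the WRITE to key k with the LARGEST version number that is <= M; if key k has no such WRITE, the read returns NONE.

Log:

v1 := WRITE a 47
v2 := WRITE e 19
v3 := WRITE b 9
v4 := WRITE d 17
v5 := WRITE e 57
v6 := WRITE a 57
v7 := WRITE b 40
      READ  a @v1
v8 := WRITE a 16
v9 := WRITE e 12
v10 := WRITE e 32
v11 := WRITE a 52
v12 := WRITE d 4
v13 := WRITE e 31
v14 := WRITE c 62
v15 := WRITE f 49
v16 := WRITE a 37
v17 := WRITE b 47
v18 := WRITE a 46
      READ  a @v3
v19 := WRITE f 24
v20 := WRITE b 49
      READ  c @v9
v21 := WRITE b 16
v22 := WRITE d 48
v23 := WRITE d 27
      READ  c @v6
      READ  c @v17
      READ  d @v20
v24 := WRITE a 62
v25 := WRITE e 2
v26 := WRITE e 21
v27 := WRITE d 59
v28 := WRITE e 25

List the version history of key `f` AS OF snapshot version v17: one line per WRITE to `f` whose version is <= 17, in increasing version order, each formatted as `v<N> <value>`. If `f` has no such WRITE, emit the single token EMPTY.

Answer: v15 49

Derivation:
Scan writes for key=f with version <= 17:
  v1 WRITE a 47 -> skip
  v2 WRITE e 19 -> skip
  v3 WRITE b 9 -> skip
  v4 WRITE d 17 -> skip
  v5 WRITE e 57 -> skip
  v6 WRITE a 57 -> skip
  v7 WRITE b 40 -> skip
  v8 WRITE a 16 -> skip
  v9 WRITE e 12 -> skip
  v10 WRITE e 32 -> skip
  v11 WRITE a 52 -> skip
  v12 WRITE d 4 -> skip
  v13 WRITE e 31 -> skip
  v14 WRITE c 62 -> skip
  v15 WRITE f 49 -> keep
  v16 WRITE a 37 -> skip
  v17 WRITE b 47 -> skip
  v18 WRITE a 46 -> skip
  v19 WRITE f 24 -> drop (> snap)
  v20 WRITE b 49 -> skip
  v21 WRITE b 16 -> skip
  v22 WRITE d 48 -> skip
  v23 WRITE d 27 -> skip
  v24 WRITE a 62 -> skip
  v25 WRITE e 2 -> skip
  v26 WRITE e 21 -> skip
  v27 WRITE d 59 -> skip
  v28 WRITE e 25 -> skip
Collected: [(15, 49)]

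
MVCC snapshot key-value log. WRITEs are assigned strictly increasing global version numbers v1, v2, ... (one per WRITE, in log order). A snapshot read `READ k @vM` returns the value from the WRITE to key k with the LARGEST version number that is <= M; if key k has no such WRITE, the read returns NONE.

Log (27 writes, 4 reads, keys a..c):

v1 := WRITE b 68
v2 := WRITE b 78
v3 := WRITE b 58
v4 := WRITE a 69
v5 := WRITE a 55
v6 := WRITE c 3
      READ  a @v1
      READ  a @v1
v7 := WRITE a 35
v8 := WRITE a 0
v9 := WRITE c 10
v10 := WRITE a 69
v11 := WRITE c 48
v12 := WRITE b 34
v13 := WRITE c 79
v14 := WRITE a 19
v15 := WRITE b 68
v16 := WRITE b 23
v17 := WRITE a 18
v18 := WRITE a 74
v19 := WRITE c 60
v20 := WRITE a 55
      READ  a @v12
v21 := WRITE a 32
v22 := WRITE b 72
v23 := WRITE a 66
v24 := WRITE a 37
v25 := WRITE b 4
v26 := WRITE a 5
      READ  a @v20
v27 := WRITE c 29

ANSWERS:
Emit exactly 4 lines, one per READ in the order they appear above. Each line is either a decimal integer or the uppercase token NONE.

v1: WRITE b=68  (b history now [(1, 68)])
v2: WRITE b=78  (b history now [(1, 68), (2, 78)])
v3: WRITE b=58  (b history now [(1, 68), (2, 78), (3, 58)])
v4: WRITE a=69  (a history now [(4, 69)])
v5: WRITE a=55  (a history now [(4, 69), (5, 55)])
v6: WRITE c=3  (c history now [(6, 3)])
READ a @v1: history=[(4, 69), (5, 55)] -> no version <= 1 -> NONE
READ a @v1: history=[(4, 69), (5, 55)] -> no version <= 1 -> NONE
v7: WRITE a=35  (a history now [(4, 69), (5, 55), (7, 35)])
v8: WRITE a=0  (a history now [(4, 69), (5, 55), (7, 35), (8, 0)])
v9: WRITE c=10  (c history now [(6, 3), (9, 10)])
v10: WRITE a=69  (a history now [(4, 69), (5, 55), (7, 35), (8, 0), (10, 69)])
v11: WRITE c=48  (c history now [(6, 3), (9, 10), (11, 48)])
v12: WRITE b=34  (b history now [(1, 68), (2, 78), (3, 58), (12, 34)])
v13: WRITE c=79  (c history now [(6, 3), (9, 10), (11, 48), (13, 79)])
v14: WRITE a=19  (a history now [(4, 69), (5, 55), (7, 35), (8, 0), (10, 69), (14, 19)])
v15: WRITE b=68  (b history now [(1, 68), (2, 78), (3, 58), (12, 34), (15, 68)])
v16: WRITE b=23  (b history now [(1, 68), (2, 78), (3, 58), (12, 34), (15, 68), (16, 23)])
v17: WRITE a=18  (a history now [(4, 69), (5, 55), (7, 35), (8, 0), (10, 69), (14, 19), (17, 18)])
v18: WRITE a=74  (a history now [(4, 69), (5, 55), (7, 35), (8, 0), (10, 69), (14, 19), (17, 18), (18, 74)])
v19: WRITE c=60  (c history now [(6, 3), (9, 10), (11, 48), (13, 79), (19, 60)])
v20: WRITE a=55  (a history now [(4, 69), (5, 55), (7, 35), (8, 0), (10, 69), (14, 19), (17, 18), (18, 74), (20, 55)])
READ a @v12: history=[(4, 69), (5, 55), (7, 35), (8, 0), (10, 69), (14, 19), (17, 18), (18, 74), (20, 55)] -> pick v10 -> 69
v21: WRITE a=32  (a history now [(4, 69), (5, 55), (7, 35), (8, 0), (10, 69), (14, 19), (17, 18), (18, 74), (20, 55), (21, 32)])
v22: WRITE b=72  (b history now [(1, 68), (2, 78), (3, 58), (12, 34), (15, 68), (16, 23), (22, 72)])
v23: WRITE a=66  (a history now [(4, 69), (5, 55), (7, 35), (8, 0), (10, 69), (14, 19), (17, 18), (18, 74), (20, 55), (21, 32), (23, 66)])
v24: WRITE a=37  (a history now [(4, 69), (5, 55), (7, 35), (8, 0), (10, 69), (14, 19), (17, 18), (18, 74), (20, 55), (21, 32), (23, 66), (24, 37)])
v25: WRITE b=4  (b history now [(1, 68), (2, 78), (3, 58), (12, 34), (15, 68), (16, 23), (22, 72), (25, 4)])
v26: WRITE a=5  (a history now [(4, 69), (5, 55), (7, 35), (8, 0), (10, 69), (14, 19), (17, 18), (18, 74), (20, 55), (21, 32), (23, 66), (24, 37), (26, 5)])
READ a @v20: history=[(4, 69), (5, 55), (7, 35), (8, 0), (10, 69), (14, 19), (17, 18), (18, 74), (20, 55), (21, 32), (23, 66), (24, 37), (26, 5)] -> pick v20 -> 55
v27: WRITE c=29  (c history now [(6, 3), (9, 10), (11, 48), (13, 79), (19, 60), (27, 29)])

Answer: NONE
NONE
69
55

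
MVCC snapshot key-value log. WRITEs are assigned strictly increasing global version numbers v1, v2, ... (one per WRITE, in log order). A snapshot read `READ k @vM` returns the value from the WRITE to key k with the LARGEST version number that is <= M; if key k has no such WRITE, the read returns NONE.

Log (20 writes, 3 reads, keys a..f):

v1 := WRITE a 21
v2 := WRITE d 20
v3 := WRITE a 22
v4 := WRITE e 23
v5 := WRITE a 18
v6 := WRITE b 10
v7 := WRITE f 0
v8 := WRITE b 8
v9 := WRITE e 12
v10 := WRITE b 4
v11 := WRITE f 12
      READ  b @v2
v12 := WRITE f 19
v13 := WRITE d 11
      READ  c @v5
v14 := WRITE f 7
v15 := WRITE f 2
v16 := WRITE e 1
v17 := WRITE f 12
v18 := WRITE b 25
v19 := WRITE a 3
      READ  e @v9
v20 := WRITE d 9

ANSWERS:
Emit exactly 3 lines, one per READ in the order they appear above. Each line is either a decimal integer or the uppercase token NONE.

Answer: NONE
NONE
12

Derivation:
v1: WRITE a=21  (a history now [(1, 21)])
v2: WRITE d=20  (d history now [(2, 20)])
v3: WRITE a=22  (a history now [(1, 21), (3, 22)])
v4: WRITE e=23  (e history now [(4, 23)])
v5: WRITE a=18  (a history now [(1, 21), (3, 22), (5, 18)])
v6: WRITE b=10  (b history now [(6, 10)])
v7: WRITE f=0  (f history now [(7, 0)])
v8: WRITE b=8  (b history now [(6, 10), (8, 8)])
v9: WRITE e=12  (e history now [(4, 23), (9, 12)])
v10: WRITE b=4  (b history now [(6, 10), (8, 8), (10, 4)])
v11: WRITE f=12  (f history now [(7, 0), (11, 12)])
READ b @v2: history=[(6, 10), (8, 8), (10, 4)] -> no version <= 2 -> NONE
v12: WRITE f=19  (f history now [(7, 0), (11, 12), (12, 19)])
v13: WRITE d=11  (d history now [(2, 20), (13, 11)])
READ c @v5: history=[] -> no version <= 5 -> NONE
v14: WRITE f=7  (f history now [(7, 0), (11, 12), (12, 19), (14, 7)])
v15: WRITE f=2  (f history now [(7, 0), (11, 12), (12, 19), (14, 7), (15, 2)])
v16: WRITE e=1  (e history now [(4, 23), (9, 12), (16, 1)])
v17: WRITE f=12  (f history now [(7, 0), (11, 12), (12, 19), (14, 7), (15, 2), (17, 12)])
v18: WRITE b=25  (b history now [(6, 10), (8, 8), (10, 4), (18, 25)])
v19: WRITE a=3  (a history now [(1, 21), (3, 22), (5, 18), (19, 3)])
READ e @v9: history=[(4, 23), (9, 12), (16, 1)] -> pick v9 -> 12
v20: WRITE d=9  (d history now [(2, 20), (13, 11), (20, 9)])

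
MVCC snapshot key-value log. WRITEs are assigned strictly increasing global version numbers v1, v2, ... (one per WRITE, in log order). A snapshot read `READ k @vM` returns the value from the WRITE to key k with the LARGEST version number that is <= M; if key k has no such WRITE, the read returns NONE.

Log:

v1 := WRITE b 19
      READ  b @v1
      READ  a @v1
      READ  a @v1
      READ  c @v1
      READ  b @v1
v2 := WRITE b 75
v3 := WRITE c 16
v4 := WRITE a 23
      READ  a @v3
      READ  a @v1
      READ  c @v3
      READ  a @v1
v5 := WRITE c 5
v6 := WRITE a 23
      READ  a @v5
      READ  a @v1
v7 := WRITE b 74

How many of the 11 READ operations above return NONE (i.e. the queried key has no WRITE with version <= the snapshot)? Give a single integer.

v1: WRITE b=19  (b history now [(1, 19)])
READ b @v1: history=[(1, 19)] -> pick v1 -> 19
READ a @v1: history=[] -> no version <= 1 -> NONE
READ a @v1: history=[] -> no version <= 1 -> NONE
READ c @v1: history=[] -> no version <= 1 -> NONE
READ b @v1: history=[(1, 19)] -> pick v1 -> 19
v2: WRITE b=75  (b history now [(1, 19), (2, 75)])
v3: WRITE c=16  (c history now [(3, 16)])
v4: WRITE a=23  (a history now [(4, 23)])
READ a @v3: history=[(4, 23)] -> no version <= 3 -> NONE
READ a @v1: history=[(4, 23)] -> no version <= 1 -> NONE
READ c @v3: history=[(3, 16)] -> pick v3 -> 16
READ a @v1: history=[(4, 23)] -> no version <= 1 -> NONE
v5: WRITE c=5  (c history now [(3, 16), (5, 5)])
v6: WRITE a=23  (a history now [(4, 23), (6, 23)])
READ a @v5: history=[(4, 23), (6, 23)] -> pick v4 -> 23
READ a @v1: history=[(4, 23), (6, 23)] -> no version <= 1 -> NONE
v7: WRITE b=74  (b history now [(1, 19), (2, 75), (7, 74)])
Read results in order: ['19', 'NONE', 'NONE', 'NONE', '19', 'NONE', 'NONE', '16', 'NONE', '23', 'NONE']
NONE count = 7

Answer: 7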